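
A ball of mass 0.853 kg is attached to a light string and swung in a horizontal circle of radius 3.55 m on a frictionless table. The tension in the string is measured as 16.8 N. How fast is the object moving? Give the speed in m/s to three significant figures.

8.36 m/s

T = m v²/r ⇒ v = √(T r / m) = √(16.8 × 3.55 / 0.853) = √69.92 = 8.362 m/s.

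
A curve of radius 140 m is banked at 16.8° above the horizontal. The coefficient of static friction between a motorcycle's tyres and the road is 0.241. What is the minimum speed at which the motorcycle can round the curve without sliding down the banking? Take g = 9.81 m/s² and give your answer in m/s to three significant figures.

8.83 m/s

At the minimum speed, friction acts up the slope at its limiting value f = μN. Radially (horizontal, toward centre): N sinθ − μN cosθ = mv²/r. Vertically: N cosθ + μN sinθ = mg.
Dividing: v² = r g (sinθ − μcosθ)/(cosθ + μsinθ).
sinθ − μcosθ = 0.2890 − 0.241×0.9573 = 0.05832; cosθ + μsinθ = 0.9573 + 0.241×0.2890 = 1.027.
v² = 140 × 9.81 × 0.05832/1.027 = 77.99 m²/s², so v = 8.831 m/s.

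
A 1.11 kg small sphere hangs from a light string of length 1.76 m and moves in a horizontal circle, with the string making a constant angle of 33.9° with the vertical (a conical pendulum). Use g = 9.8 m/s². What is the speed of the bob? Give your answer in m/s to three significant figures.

2.54 m/s

The radius of the circle is r = L sinθ = 1.76 × sin 33.9° = 0.9816 m.
Horizontally T sinθ = mv²/r and vertically T cosθ = mg, so tanθ = v²/(rg).
v = √(r g tanθ) = √(0.9816 × 9.8 × 0.6720) = √6.464 = 2.543 m/s.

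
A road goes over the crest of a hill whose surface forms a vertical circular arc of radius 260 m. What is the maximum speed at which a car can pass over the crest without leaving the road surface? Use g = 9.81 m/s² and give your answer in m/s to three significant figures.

50.5 m/s

At the crest the centre of the circle is below the car, so the net downward (centripetal) force is mg − N = mv²/r.
The car leaves the road when N → 0, giving v_max = √(g r) = √(9.81 × 260) = 50.50 m/s.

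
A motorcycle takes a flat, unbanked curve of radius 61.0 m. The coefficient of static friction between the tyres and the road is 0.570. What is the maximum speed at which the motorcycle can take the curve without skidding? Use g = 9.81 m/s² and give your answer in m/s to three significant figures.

18.5 m/s

Friction provides the centripetal force on a flat curve. At maximum speed it is at its limiting value: μ_s m g = m v²/r.
Mass cancels: v_max = √(μ_s g r) = √(0.570 × 9.81 × 61.0) = √341.1 = 18.47 m/s.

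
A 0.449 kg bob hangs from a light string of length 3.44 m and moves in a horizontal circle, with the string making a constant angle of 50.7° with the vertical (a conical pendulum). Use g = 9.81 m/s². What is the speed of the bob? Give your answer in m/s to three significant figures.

The radius of the circle is r = L sinθ = 3.44 × sin 50.7° = 2.662 m.
Horizontally T sinθ = mv²/r and vertically T cosθ = mg, so tanθ = v²/(rg).
v = √(r g tanθ) = √(2.662 × 9.81 × 1.222) = √31.91 = 5.648 m/s.

5.65 m/s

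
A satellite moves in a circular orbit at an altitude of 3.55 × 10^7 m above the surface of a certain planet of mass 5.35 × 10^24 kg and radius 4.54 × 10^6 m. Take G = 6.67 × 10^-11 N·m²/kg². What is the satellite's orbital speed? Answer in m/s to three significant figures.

Orbital radius r = R + h = 4.54 × 10^6 + 3.55 × 10^7 = 4.004 × 10^7 m.
Gravity supplies the centripetal force: G M m / r² = m v² / r, so v = √(GM/r).
v = √(6.67 × 10^-11 × 5.35 × 10^24 / 4.004 × 10^7) = √(8.912 × 10^6) = 2985 m/s.

2990 m/s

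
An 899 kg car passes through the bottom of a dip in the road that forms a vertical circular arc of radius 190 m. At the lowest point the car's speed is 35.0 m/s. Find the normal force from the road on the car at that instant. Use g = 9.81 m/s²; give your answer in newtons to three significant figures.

14600 N

At the lowest point, N points up (toward the centre) and the weight mg points down (away from the centre), so the net inward force is N − mg = mv²/r.
N = m(v²/r + g) = 899 × ((35.0)²/190 + 9.81) = 899 × (6.447 + 9.81) = 899 × 16.26 = 14620 N.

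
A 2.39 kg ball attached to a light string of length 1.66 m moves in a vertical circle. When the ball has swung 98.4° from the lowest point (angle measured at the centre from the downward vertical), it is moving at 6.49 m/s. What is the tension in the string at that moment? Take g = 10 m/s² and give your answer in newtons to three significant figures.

57.2 N

Take the radial direction toward the centre of the circle as positive. The component of the weight along the string toward the centre is −mg cos φ (φ measured from the bottom), so Newton's second law along the string gives T − mg cos φ = m v²/r.
cos 98.4° = -0.1461, so T = m(v²/r + g cos φ) = 2.39 × ((6.49)²/1.66 + 10.0 × -0.1461) = 2.39 × (25.37 + (-1.461)) = 2.39 × 23.91 = 57.15 N.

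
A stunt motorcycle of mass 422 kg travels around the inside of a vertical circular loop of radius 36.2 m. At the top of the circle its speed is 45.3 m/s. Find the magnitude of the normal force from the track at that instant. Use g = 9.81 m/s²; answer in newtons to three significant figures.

At the top, both N and the weight mg point inward (toward the centre), so N + mg = mv²/r.
N = m(v²/r − g) = 422 × ((45.3)²/36.2 − 9.81) = 422 × (56.69 − 9.81) = 422 × 46.88 = 19780 N.

19800 N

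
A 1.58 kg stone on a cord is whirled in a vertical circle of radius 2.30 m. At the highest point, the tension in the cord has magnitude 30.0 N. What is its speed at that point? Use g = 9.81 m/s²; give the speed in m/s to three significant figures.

At the top, T + mg = mv²/r, so v = √(r(T/m + g)) = √(2.30 × (30.0/1.58 + 9.81)) = √(2.30 × 28.80) = √66.23 = 8.138 m/s.

8.14 m/s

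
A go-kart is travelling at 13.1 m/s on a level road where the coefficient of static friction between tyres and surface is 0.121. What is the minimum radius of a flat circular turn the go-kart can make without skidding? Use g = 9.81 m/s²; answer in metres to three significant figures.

145 m

At the limit, μ_s m g = m v²/r, so r_min = v²/(μ_s g) = (13.1)²/(0.121 × 9.81) = 171.6/1.187 = 144.6 m.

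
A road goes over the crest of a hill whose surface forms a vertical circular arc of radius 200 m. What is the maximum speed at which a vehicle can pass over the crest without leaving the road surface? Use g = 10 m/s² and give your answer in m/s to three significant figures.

At the crest the centre of the circle is below the vehicle, so the net downward (centripetal) force is mg − N = mv²/r.
The vehicle leaves the road when N → 0, giving v_max = √(g r) = √(10.0 × 200) = 44.72 m/s.

44.7 m/s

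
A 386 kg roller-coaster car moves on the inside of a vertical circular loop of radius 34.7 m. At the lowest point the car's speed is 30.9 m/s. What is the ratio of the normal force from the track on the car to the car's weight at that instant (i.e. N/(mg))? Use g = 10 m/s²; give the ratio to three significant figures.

At the bottom, N − mg = mv²/r, so N = m(v²/r + g) and N/(mg) = v²/(rg) + 1 = (30.9)²/(34.7 × 10.0) + 1 = 2.752 + 1 = 3.752.

3.75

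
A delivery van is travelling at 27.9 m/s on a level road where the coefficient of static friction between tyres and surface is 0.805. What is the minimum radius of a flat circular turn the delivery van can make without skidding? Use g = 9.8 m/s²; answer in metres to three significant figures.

98.7 m

At the limit, μ_s m g = m v²/r, so r_min = v²/(μ_s g) = (27.9)²/(0.805 × 9.8) = 778.4/7.889 = 98.67 m.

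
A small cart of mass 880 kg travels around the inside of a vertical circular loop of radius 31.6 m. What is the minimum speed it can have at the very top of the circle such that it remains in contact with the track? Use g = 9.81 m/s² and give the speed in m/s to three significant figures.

At the top, both weight mg and N point toward the centre: N + mg = mv²/r.
At minimum speed N → 0, so mg = mv_min²/r ⇒ v_min = √(g r) = √(9.81 × 31.6) = 17.61 m/s.

17.6 m/s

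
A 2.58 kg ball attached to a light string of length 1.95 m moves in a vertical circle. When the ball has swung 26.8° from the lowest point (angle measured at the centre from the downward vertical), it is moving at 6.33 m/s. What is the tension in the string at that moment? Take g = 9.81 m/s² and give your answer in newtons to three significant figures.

Take the radial direction toward the centre of the circle as positive. The component of the weight along the string toward the centre is −mg cos φ (φ measured from the bottom), so Newton's second law along the string gives T − mg cos φ = m v²/r.
cos 26.8° = 0.8926, so T = m(v²/r + g cos φ) = 2.58 × ((6.33)²/1.95 + 9.81 × 0.8926) = 2.58 × (20.55 + (8.756)) = 2.58 × 29.30 = 75.61 N.

75.6 N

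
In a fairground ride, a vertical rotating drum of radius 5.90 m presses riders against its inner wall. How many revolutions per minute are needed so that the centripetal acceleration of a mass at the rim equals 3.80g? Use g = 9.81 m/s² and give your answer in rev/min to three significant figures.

24.0 rev/min

Require ω²r = 3.80g, so ω = √(3.80 × 9.81/5.90) = 2.514 rad/s.
In rev/min: ω × 60/(2π) = 2.514 × 60/(2π) = 24.00 rev/min.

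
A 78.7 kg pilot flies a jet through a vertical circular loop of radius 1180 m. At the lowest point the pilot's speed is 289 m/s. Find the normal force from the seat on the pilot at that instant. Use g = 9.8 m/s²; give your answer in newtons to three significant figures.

6340 N

At the lowest point, N points up (toward the centre) and the weight mg points down (away from the centre), so the net inward force is N − mg = mv²/r.
N = m(v²/r + g) = 78.7 × ((289)²/1180 + 9.8) = 78.7 × (70.78 + 9.8) = 78.7 × 80.58 = 6342 N.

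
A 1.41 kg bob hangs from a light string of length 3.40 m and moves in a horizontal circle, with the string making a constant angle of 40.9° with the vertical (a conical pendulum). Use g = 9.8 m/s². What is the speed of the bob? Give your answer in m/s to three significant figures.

4.35 m/s

The radius of the circle is r = L sinθ = 3.40 × sin 40.9° = 2.226 m.
Horizontally T sinθ = mv²/r and vertically T cosθ = mg, so tanθ = v²/(rg).
v = √(r g tanθ) = √(2.226 × 9.8 × 0.8662) = √18.90 = 4.347 m/s.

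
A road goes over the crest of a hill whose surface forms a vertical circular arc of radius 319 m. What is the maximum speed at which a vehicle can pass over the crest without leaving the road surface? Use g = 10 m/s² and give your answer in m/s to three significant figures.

56.5 m/s

At the crest the centre of the circle is below the vehicle, so the net downward (centripetal) force is mg − N = mv²/r.
The vehicle leaves the road when N → 0, giving v_max = √(g r) = √(10.0 × 319) = 56.48 m/s.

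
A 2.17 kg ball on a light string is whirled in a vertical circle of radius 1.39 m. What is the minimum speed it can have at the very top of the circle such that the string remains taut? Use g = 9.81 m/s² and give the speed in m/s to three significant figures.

At the highest point the centre is directly below, so both the weight and T act inward: T + mg = mv²/r.
At minimum speed T → 0, so mg = mv_min²/r ⇒ v_min = √(g r) = √(9.81 × 1.39) = 3.693 m/s.

3.69 m/s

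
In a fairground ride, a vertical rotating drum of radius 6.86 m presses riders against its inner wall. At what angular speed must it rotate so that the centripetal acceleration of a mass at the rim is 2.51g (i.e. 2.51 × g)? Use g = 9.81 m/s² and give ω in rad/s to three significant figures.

1.89 rad/s

Centripetal acceleration a_c = ω²r. Setting ω²r = 2.51g:
ω = √(2.51g / r) = √(2.51 × 9.81 / 6.86) = √3.589 = 1.895 rad/s.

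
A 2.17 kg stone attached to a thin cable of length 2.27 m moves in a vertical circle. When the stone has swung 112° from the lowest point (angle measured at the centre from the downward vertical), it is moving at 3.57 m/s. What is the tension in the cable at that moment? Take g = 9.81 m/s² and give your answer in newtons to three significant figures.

Take the radial direction toward the centre of the circle as positive. The component of the weight along the string toward the centre is −mg cos φ (φ measured from the bottom), so Newton's second law along the string gives T − mg cos φ = m v²/r.
cos 112° = -0.3746, so T = m(v²/r + g cos φ) = 2.17 × ((3.57)²/2.27 + 9.81 × -0.3746) = 2.17 × (5.614 + (-3.675)) = 2.17 × 1.940 = 4.209 N.

4.21 N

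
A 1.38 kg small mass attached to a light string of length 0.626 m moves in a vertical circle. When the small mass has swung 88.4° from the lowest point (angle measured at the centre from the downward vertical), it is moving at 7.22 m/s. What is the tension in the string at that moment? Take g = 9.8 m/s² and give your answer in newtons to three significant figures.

115 N

Take the radial direction toward the centre of the circle as positive. The component of the weight along the string toward the centre is −mg cos φ (φ measured from the bottom), so Newton's second law along the string gives T − mg cos φ = m v²/r.
cos 88.4° = 0.02792, so T = m(v²/r + g cos φ) = 1.38 × ((7.22)²/0.626 + 9.8 × 0.02792) = 1.38 × (83.27 + (0.2736)) = 1.38 × 83.55 = 115.3 N.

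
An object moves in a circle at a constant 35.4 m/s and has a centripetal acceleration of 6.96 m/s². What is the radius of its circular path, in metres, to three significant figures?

a_c = v²/r ⇒ r = v²/a_c = (35.4)²/6.96 = 1253/6.96 = 180.1 m.

180 m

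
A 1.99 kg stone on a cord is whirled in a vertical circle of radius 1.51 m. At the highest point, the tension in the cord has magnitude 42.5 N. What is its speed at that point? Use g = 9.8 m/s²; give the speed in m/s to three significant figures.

At the top, T + mg = mv²/r, so v = √(r(T/m + g)) = √(1.51 × (42.5/1.99 + 9.8)) = √(1.51 × 31.16) = √47.05 = 6.859 m/s.

6.86 m/s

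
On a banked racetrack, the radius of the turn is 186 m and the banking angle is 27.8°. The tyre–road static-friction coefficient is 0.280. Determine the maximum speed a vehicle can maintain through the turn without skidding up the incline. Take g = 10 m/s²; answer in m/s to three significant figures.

42.0 m/s

At the maximum speed, friction acts down the slope at its limiting value f = μN. Radially (horizontal, toward centre): N sinθ + μN cosθ = mv²/r. Vertically: N cosθ − μN sinθ = mg.
Dividing: v² = r g (sinθ + μcosθ)/(cosθ − μsinθ).
sinθ + μcosθ = 0.4664 + 0.280×0.8846 = 0.7141; cosθ − μsinθ = 0.8846 − 0.280×0.4664 = 0.7540.
v² = 186 × 10.0 × 0.7141/0.7540 = 1762 m²/s², so v = 41.97 m/s.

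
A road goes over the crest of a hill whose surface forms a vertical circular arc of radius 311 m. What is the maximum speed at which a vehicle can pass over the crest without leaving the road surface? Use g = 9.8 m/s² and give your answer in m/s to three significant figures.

55.2 m/s

At the crest the centre of the circle is below the vehicle, so the net downward (centripetal) force is mg − N = mv²/r.
The vehicle leaves the road when N → 0, giving v_max = √(g r) = √(9.8 × 311) = 55.21 m/s.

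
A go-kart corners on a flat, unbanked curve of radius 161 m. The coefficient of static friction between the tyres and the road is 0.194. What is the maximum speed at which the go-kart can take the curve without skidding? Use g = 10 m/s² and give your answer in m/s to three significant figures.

17.7 m/s

On a flat curve, static friction is the only horizontal force, so it must supply the full centripetal force: μ_s m g = m v²/r.
Mass cancels: v_max = √(μ_s g r) = √(0.194 × 10.0 × 161) = √312.3 = 17.67 m/s.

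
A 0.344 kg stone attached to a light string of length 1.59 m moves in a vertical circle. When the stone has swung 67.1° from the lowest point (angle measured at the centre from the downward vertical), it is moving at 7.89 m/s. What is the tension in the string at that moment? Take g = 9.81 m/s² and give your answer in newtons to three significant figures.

Take the radial direction toward the centre of the circle as positive. The component of the weight along the string toward the centre is −mg cos φ (φ measured from the bottom), so Newton's second law along the string gives T − mg cos φ = m v²/r.
cos 67.1° = 0.3891, so T = m(v²/r + g cos φ) = 0.344 × ((7.89)²/1.59 + 9.81 × 0.3891) = 0.344 × (39.15 + (3.817)) = 0.344 × 42.97 = 14.78 N.

14.8 N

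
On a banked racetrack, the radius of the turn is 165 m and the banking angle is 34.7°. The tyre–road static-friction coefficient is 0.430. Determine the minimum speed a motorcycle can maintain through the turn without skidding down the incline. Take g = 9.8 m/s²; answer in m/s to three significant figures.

At the minimum speed, friction acts up the slope at its limiting value f = μN. Radially (horizontal, toward centre): N sinθ − μN cosθ = mv²/r. Vertically: N cosθ + μN sinθ = mg.
Dividing: v² = r g (sinθ − μcosθ)/(cosθ + μsinθ).
sinθ − μcosθ = 0.5693 − 0.430×0.8221 = 0.2158; cosθ + μsinθ = 0.8221 + 0.430×0.5693 = 1.067.
v² = 165 × 9.8 × 0.2158/1.067 = 327.0 m²/s², so v = 18.08 m/s.

18.1 m/s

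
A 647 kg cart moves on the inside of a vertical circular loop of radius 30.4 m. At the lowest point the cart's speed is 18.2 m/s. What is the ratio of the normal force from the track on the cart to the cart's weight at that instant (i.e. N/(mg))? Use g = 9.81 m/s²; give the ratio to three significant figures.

2.11

At the bottom, N − mg = mv²/r, so N = m(v²/r + g) and N/(mg) = v²/(rg) + 1 = (18.2)²/(30.4 × 9.81) + 1 = 1.111 + 1 = 2.111.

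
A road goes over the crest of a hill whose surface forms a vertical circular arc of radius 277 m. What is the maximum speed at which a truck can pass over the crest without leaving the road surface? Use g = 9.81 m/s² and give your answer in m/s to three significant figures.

52.1 m/s

At the crest the centre of the circle is below the truck, so the net downward (centripetal) force is mg − N = mv²/r.
The truck leaves the road when N → 0, giving v_max = √(g r) = √(9.81 × 277) = 52.13 m/s.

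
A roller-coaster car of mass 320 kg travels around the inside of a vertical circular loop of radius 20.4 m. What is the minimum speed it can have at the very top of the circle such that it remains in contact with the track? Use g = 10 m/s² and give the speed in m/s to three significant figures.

14.3 m/s

At the top, both weight mg and N point toward the centre: N + mg = mv²/r.
At minimum speed N → 0, so mg = mv_min²/r ⇒ v_min = √(g r) = √(10.0 × 20.4) = 14.28 m/s.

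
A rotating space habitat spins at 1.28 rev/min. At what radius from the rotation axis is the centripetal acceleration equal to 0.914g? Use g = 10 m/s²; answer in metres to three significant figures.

ω = 1.28 rev/min × 2π/60 = 0.1340 rad/s.
a_c = ω²r = 0.914g ⇒ r = 0.914 × 10.0 / (0.1340)² = 9.140/0.01797 = 508.7 m.

509 m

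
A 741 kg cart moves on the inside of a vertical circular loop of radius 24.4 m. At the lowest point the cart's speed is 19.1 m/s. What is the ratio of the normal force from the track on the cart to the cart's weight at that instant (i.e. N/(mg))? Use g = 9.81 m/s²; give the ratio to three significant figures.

2.52

At the bottom, N − mg = mv²/r, so N = m(v²/r + g) and N/(mg) = v²/(rg) + 1 = (19.1)²/(24.4 × 9.81) + 1 = 1.524 + 1 = 2.524.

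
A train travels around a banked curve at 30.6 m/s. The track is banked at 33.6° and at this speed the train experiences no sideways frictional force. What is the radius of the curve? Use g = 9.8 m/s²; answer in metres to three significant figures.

Frictionless banking: tanθ = v²/(rg), so r = v²/(g tanθ).
r = (30.6)²/(9.8 × tan 33.6°) = 936.4/(9.8 × 0.6644) = 936.4/6.511 = 143.8 m.

144 m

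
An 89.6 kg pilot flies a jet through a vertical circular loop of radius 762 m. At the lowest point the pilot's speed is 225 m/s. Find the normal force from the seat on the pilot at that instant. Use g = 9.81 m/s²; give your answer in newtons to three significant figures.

6830 N

At the lowest point, N points up (toward the centre) and the weight mg points down (away from the centre), so the net inward force is N − mg = mv²/r.
N = m(v²/r + g) = 89.6 × ((225)²/762 + 9.81) = 89.6 × (66.44 + 9.81) = 89.6 × 76.25 = 6832 N.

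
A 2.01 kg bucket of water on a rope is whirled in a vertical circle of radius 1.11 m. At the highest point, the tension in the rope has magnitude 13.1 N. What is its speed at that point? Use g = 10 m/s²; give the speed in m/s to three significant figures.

At the top, T + mg = mv²/r, so v = √(r(T/m + g)) = √(1.11 × (13.1/2.01 + 10.0)) = √(1.11 × 16.52) = √18.33 = 4.282 m/s.

4.28 m/s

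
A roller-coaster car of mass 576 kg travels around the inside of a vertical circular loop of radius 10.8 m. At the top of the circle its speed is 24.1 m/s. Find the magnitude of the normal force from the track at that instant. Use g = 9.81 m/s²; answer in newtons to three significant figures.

25300 N

At the top, both N and the weight mg point inward (toward the centre), so N + mg = mv²/r.
N = m(v²/r − g) = 576 × ((24.1)²/10.8 − 9.81) = 576 × (53.78 − 9.81) = 576 × 43.97 = 25330 N.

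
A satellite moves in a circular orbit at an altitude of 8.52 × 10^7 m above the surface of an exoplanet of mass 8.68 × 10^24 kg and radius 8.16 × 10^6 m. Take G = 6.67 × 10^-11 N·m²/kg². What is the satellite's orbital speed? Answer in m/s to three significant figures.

Orbital radius r = R + h = 8.16 × 10^6 + 8.52 × 10^7 = 9.336 × 10^7 m.
Gravity supplies the centripetal force: G M m / r² = m v² / r, so v = √(GM/r).
v = √(6.67 × 10^-11 × 8.68 × 10^24 / 9.336 × 10^7) = √(6.201 × 10^6) = 2490 m/s.

2490 m/s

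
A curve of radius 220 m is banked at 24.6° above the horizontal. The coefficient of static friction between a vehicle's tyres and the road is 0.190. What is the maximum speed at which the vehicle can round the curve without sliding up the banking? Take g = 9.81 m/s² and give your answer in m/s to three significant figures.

39.1 m/s

At the maximum speed, friction acts down the slope at its limiting value f = μN. Radially (horizontal, toward centre): N sinθ + μN cosθ = mv²/r. Vertically: N cosθ − μN sinθ = mg.
Dividing: v² = r g (sinθ + μcosθ)/(cosθ − μsinθ).
sinθ + μcosθ = 0.4163 + 0.190×0.9092 = 0.5890; cosθ − μsinθ = 0.9092 − 0.190×0.4163 = 0.8301.
v² = 220 × 9.81 × 0.5890/0.8301 = 1531 m²/s², so v = 39.13 m/s.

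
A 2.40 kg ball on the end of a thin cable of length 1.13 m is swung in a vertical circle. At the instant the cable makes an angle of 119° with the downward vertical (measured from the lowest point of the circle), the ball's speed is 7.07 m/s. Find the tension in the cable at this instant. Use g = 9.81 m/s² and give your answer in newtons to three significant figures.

94.7 N

Take the radial direction toward the centre of the circle as positive. The component of the weight along the string toward the centre is −mg cos φ (φ measured from the bottom), so Newton's second law along the string gives T − mg cos φ = m v²/r.
cos 119° = -0.4848, so T = m(v²/r + g cos φ) = 2.40 × ((7.07)²/1.13 + 9.81 × -0.4848) = 2.40 × (44.23 + (-4.756)) = 2.40 × 39.48 = 94.75 N.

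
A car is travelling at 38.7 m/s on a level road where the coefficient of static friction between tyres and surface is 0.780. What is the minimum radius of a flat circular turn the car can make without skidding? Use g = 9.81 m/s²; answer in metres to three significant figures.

At the limit, μ_s m g = m v²/r, so r_min = v²/(μ_s g) = (38.7)²/(0.780 × 9.81) = 1498/7.652 = 195.7 m.

196 m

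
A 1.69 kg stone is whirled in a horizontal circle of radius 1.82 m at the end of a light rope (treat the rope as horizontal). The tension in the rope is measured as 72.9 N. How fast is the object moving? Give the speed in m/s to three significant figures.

8.86 m/s

T = m v²/r ⇒ v = √(T r / m) = √(72.9 × 1.82 / 1.69) = √78.51 = 8.860 m/s.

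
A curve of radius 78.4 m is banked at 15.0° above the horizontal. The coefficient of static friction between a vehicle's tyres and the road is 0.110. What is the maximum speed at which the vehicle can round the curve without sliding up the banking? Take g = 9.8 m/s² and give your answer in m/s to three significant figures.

17.3 m/s

At the maximum speed, friction acts down the slope at its limiting value f = μN. Radially (horizontal, toward centre): N sinθ + μN cosθ = mv²/r. Vertically: N cosθ − μN sinθ = mg.
Dividing: v² = r g (sinθ + μcosθ)/(cosθ − μsinθ).
sinθ + μcosθ = 0.2588 + 0.110×0.9659 = 0.3651; cosθ − μsinθ = 0.9659 − 0.110×0.2588 = 0.9375.
v² = 78.4 × 9.8 × 0.3651/0.9375 = 299.2 m²/s², so v = 17.30 m/s.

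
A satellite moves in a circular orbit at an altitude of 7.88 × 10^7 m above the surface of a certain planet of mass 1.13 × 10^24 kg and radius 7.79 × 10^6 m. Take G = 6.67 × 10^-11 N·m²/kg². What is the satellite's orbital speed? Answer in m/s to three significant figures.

933 m/s

Orbital radius r = R + h = 7.79 × 10^6 + 7.88 × 10^7 = 8.659 × 10^7 m.
Gravity supplies the centripetal force: G M m / r² = m v² / r, so v = √(GM/r).
v = √(6.67 × 10^-11 × 1.13 × 10^24 / 8.659 × 10^7) = √(870400) = 933.0 m/s.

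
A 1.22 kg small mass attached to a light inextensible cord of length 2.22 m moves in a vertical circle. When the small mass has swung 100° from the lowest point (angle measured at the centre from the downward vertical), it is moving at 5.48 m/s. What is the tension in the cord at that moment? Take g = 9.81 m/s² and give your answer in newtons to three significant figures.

14.4 N

Take the radial direction toward the centre of the circle as positive. The component of the weight along the string toward the centre is −mg cos φ (φ measured from the bottom), so Newton's second law along the string gives T − mg cos φ = m v²/r.
cos 100° = -0.1736, so T = m(v²/r + g cos φ) = 1.22 × ((5.48)²/2.22 + 9.81 × -0.1736) = 1.22 × (13.53 + (-1.703)) = 1.22 × 11.82 = 14.42 N.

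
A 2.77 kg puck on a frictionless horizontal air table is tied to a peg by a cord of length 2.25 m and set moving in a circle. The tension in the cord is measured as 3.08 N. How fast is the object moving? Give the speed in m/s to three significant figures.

1.58 m/s

T = m v²/r ⇒ v = √(T r / m) = √(3.08 × 2.25 / 2.77) = √2.502 = 1.582 m/s.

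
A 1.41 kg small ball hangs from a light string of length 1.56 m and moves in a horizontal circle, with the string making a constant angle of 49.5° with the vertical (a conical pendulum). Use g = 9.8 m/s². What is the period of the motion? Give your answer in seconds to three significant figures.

2.02 s

r = L sinθ = 1.186 m. From T sinθ = mω²r and T cosθ = mg: tanθ = ω²r/g, so ω² = g tanθ / r = g/(L cosθ).
ω = √(g/(L cosθ)) = √(9.8/(1.56 × 0.6494)) = √9.673 = 3.110 rad/s.
Period = 2π/ω = 2.020 s.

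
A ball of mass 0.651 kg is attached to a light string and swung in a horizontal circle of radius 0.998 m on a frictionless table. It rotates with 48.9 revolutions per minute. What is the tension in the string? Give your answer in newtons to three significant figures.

ω = 48.9 rev/min × 2π/60 = 5.121 rad/s, so v = ωr = 5.121 × 0.998 = 5.111 m/s.
The tension is the only horizontal force, so it supplies the full centripetal force: T = m v²/r = 0.651 × (5.111)²/0.998 = 0.651 × 26.12/0.998 = 17.04 N.

17.0 N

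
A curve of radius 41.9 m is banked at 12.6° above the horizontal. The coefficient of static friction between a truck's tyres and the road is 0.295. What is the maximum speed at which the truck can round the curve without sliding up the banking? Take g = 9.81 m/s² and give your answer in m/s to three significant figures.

15.1 m/s

At the maximum speed, friction acts down the slope at its limiting value f = μN. Radially (horizontal, toward centre): N sinθ + μN cosθ = mv²/r. Vertically: N cosθ − μN sinθ = mg.
Dividing: v² = r g (sinθ + μcosθ)/(cosθ − μsinθ).
sinθ + μcosθ = 0.2181 + 0.295×0.9759 = 0.5060; cosθ − μsinθ = 0.9759 − 0.295×0.2181 = 0.9116.
v² = 41.9 × 9.81 × 0.5060/0.9116 = 228.2 m²/s², so v = 15.11 m/s.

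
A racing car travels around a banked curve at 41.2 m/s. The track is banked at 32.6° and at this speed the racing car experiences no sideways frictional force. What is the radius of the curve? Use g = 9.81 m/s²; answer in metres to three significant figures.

Frictionless banking: tanθ = v²/(rg), so r = v²/(g tanθ).
r = (41.2)²/(9.81 × tan 32.6°) = 1697/(9.81 × 0.6395) = 1697/6.274 = 270.6 m.

271 m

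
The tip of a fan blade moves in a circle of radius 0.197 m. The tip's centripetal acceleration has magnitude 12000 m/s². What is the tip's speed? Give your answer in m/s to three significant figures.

a_c = v²/r ⇒ v = √(a_c · r) = √(12000 × 0.197) = √2364 = 48.62 m/s.

48.6 m/s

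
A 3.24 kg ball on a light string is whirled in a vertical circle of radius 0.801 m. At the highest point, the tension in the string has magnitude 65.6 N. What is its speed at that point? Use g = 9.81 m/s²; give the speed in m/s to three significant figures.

4.91 m/s

At the top, T + mg = mv²/r, so v = √(r(T/m + g)) = √(0.801 × (65.6/3.24 + 9.81)) = √(0.801 × 30.06) = √24.08 = 4.907 m/s.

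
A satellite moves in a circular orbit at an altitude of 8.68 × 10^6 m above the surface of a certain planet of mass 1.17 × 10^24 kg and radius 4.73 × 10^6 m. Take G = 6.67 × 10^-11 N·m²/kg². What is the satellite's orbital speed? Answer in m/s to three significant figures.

2410 m/s

Orbital radius r = R + h = 4.73 × 10^6 + 8.68 × 10^6 = 1.341 × 10^7 m.
Gravity supplies the centripetal force: G M m / r² = m v² / r, so v = √(GM/r).
v = √(6.67 × 10^-11 × 1.17 × 10^24 / 1.341 × 10^7) = √(5.819 × 10^6) = 2412 m/s.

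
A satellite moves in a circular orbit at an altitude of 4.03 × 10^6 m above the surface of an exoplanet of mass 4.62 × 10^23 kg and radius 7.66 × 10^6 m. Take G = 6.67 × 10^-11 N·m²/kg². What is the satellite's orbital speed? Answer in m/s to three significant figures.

Orbital radius r = R + h = 7.66 × 10^6 + 4.03 × 10^6 = 1.169 × 10^7 m.
Gravity supplies the centripetal force: G M m / r² = m v² / r, so v = √(GM/r).
v = √(6.67 × 10^-11 × 4.62 × 10^23 / 1.169 × 10^7) = √(2.636 × 10^6) = 1624 m/s.

1620 m/s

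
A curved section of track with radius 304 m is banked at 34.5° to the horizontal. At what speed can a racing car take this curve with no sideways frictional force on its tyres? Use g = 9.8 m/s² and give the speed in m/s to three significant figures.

On a frictionless banked curve, N sinθ = mv²/r and N cosθ = mg, so tanθ = v²/(rg).
v = √(r g tanθ) = √(304 × 9.8 × tan 34.5°) = √(304 × 9.8 × 0.6873) = √2048 = 45.25 m/s.

45.2 m/s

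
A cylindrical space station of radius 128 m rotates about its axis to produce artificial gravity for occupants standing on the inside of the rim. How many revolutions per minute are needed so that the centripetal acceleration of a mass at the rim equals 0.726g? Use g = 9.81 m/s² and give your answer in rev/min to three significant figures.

Require ω²r = 0.726g, so ω = √(0.726 × 9.81/128) = 0.2359 rad/s.
In rev/min: ω × 60/(2π) = 0.2359 × 60/(2π) = 2.253 rev/min.

2.25 rev/min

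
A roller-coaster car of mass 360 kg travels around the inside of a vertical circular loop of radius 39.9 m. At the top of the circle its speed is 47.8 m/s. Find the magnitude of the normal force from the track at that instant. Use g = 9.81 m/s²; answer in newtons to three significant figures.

17100 N

At the top, both N and the weight mg point inward (toward the centre), so N + mg = mv²/r.
N = m(v²/r − g) = 360 × ((47.8)²/39.9 − 9.81) = 360 × (57.26 − 9.81) = 360 × 47.45 = 17080 N.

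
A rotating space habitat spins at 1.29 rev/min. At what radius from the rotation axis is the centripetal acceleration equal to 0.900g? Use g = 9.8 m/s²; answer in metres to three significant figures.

483 m

ω = 1.29 rev/min × 2π/60 = 0.1351 rad/s.
a_c = ω²r = 0.900g ⇒ r = 0.900 × 9.8 / (0.1351)² = 8.820/0.01825 = 483.3 m.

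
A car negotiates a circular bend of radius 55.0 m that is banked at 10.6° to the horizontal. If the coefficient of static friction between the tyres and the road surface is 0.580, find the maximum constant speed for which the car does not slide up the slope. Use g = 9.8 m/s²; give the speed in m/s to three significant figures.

21.5 m/s

At the maximum speed, friction acts down the slope at its limiting value f = μN. Radially (horizontal, toward centre): N sinθ + μN cosθ = mv²/r. Vertically: N cosθ − μN sinθ = mg.
Dividing: v² = r g (sinθ + μcosθ)/(cosθ − μsinθ).
sinθ + μcosθ = 0.1840 + 0.580×0.9829 = 0.7541; cosθ − μsinθ = 0.9829 − 0.580×0.1840 = 0.8762.
v² = 55.0 × 9.8 × 0.7541/0.8762 = 463.8 m²/s², so v = 21.54 m/s.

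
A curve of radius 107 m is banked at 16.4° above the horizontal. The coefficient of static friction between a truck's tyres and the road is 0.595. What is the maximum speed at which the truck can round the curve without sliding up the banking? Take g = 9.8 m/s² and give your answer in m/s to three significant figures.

33.6 m/s

At the maximum speed, friction acts down the slope at its limiting value f = μN. Radially (horizontal, toward centre): N sinθ + μN cosθ = mv²/r. Vertically: N cosθ − μN sinθ = mg.
Dividing: v² = r g (sinθ + μcosθ)/(cosθ − μsinθ).
sinθ + μcosθ = 0.2823 + 0.595×0.9593 = 0.8531; cosθ − μsinθ = 0.9593 − 0.595×0.2823 = 0.7913.
v² = 107 × 9.8 × 0.8531/0.7913 = 1131 m²/s², so v = 33.62 m/s.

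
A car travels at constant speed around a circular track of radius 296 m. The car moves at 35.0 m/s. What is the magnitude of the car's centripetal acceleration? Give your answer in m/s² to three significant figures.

4.14 m/s²

a_c = v²/r = (35.00)²/296 = 1225/296 = 4.139 m/s².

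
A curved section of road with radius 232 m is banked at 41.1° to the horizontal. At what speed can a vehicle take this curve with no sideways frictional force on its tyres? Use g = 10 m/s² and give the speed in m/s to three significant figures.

45.0 m/s

On a frictionless banked curve, N sinθ = mv²/r and N cosθ = mg, so tanθ = v²/(rg).
v = √(r g tanθ) = √(232 × 10.0 × tan 41.1°) = √(232 × 10.0 × 0.8724) = √2024 = 44.99 m/s.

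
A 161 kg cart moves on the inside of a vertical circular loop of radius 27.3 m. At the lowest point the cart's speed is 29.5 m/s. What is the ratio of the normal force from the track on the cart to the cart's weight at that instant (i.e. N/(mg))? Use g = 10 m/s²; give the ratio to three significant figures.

4.19

At the bottom, N − mg = mv²/r, so N = m(v²/r + g) and N/(mg) = v²/(rg) + 1 = (29.5)²/(27.3 × 10.0) + 1 = 3.188 + 1 = 4.188.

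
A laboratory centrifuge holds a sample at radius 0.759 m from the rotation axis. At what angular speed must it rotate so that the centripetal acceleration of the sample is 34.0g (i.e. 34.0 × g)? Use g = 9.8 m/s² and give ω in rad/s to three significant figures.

Centripetal acceleration a_c = ω²r. Setting ω²r = 34.0g:
ω = √(34.0g / r) = √(34.0 × 9.8 / 0.759) = √439.0 = 20.95 rad/s.

21.0 rad/s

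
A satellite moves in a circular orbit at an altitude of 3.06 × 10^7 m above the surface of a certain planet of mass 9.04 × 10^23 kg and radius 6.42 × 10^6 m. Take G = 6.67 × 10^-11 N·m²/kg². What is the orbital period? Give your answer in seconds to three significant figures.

182000 s

r = R + h = 6.42 × 10^6 + 3.06 × 10^7 = 3.702 × 10^7 m. Gravity provides the centripetal force: G M m / r² = m v² / r ⇒ v = √(GM/r) = 1276 m/s.
T = 2πr/v = 2π × 3.702 × 10^7 / 1276 = 182300 s.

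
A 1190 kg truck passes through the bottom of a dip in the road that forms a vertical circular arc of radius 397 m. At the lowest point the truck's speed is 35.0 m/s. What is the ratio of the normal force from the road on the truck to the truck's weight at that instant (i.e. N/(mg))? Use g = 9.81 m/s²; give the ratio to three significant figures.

At the bottom, N − mg = mv²/r, so N = m(v²/r + g) and N/(mg) = v²/(rg) + 1 = (35.0)²/(397 × 9.81) + 1 = 0.3145 + 1 = 1.315.

1.31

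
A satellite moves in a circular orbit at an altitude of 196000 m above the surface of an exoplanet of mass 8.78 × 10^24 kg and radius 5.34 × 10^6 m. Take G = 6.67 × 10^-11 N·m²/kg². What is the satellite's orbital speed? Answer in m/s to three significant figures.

Orbital radius r = R + h = 5.34 × 10^6 + 196000 = 5.536 × 10^6 m.
Gravity supplies the centripetal force: G M m / r² = m v² / r, so v = √(GM/r).
v = √(6.67 × 10^-11 × 8.78 × 10^24 / 5.536 × 10^6) = √(1.058 × 10^8) = 10290 m/s.

10300 m/s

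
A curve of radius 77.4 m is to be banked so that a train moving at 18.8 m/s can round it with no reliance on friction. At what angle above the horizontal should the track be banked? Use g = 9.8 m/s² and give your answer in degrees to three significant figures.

With no friction, the horizontal component of the normal force provides the centripetal force: N sinθ = mv²/r, while N cosθ = mg vertically.
Dividing: tanθ = v²/(r g) = (18.8)²/(77.4 × 9.8) = 353.4/758.5 = 0.4660.
θ = arctan(0.4660) = 24.98°.

25.0°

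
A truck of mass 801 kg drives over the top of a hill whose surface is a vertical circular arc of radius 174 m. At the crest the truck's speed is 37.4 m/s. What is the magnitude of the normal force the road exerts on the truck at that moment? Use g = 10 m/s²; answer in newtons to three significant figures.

At the crest the centripetal acceleration points downward (toward the centre of the arc), so mg − N = mv²/r.
N = m(g − v²/r) = 801 × (10.0 − (37.4)²/174) = 801 × (10.0 − 8.039) = 801 × 1.961 = 1571 N.

1570 N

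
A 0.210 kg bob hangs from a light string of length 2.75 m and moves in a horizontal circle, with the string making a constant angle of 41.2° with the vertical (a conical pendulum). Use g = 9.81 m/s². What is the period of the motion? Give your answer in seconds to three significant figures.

r = L sinθ = 1.811 m. From T sinθ = mω²r and T cosθ = mg: tanθ = ω²r/g, so ω² = g tanθ / r = g/(L cosθ).
ω = √(g/(L cosθ)) = √(9.81/(2.75 × 0.7524)) = √4.741 = 2.177 rad/s.
Period = 2π/ω = 2.886 s.

2.89 s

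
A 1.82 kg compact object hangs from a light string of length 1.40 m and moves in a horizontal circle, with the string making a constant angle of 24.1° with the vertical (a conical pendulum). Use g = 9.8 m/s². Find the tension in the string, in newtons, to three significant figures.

19.5 N

Vertically the bob has no acceleration, so T cosθ = mg.
T = mg/cosθ = 1.82 × 9.8 / cos 24.1° = 17.84/0.9128 = 19.54 N.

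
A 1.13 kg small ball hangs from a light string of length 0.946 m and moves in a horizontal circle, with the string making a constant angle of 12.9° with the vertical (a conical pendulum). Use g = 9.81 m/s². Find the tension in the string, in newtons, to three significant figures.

Vertically the bob has no acceleration, so T cosθ = mg.
T = mg/cosθ = 1.13 × 9.81 / cos 12.9° = 11.09/0.9748 = 11.37 N.

11.4 N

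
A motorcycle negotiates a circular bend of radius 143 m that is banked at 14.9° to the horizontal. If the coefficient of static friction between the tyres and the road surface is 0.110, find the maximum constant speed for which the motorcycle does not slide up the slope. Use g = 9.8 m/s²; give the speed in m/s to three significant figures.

23.3 m/s

At the maximum speed, friction acts down the slope at its limiting value f = μN. Radially (horizontal, toward centre): N sinθ + μN cosθ = mv²/r. Vertically: N cosθ − μN sinθ = mg.
Dividing: v² = r g (sinθ + μcosθ)/(cosθ − μsinθ).
sinθ + μcosθ = 0.2571 + 0.110×0.9664 = 0.3634; cosθ − μsinθ = 0.9664 − 0.110×0.2571 = 0.9381.
v² = 143 × 9.8 × 0.3634/0.9381 = 542.9 m²/s², so v = 23.30 m/s.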